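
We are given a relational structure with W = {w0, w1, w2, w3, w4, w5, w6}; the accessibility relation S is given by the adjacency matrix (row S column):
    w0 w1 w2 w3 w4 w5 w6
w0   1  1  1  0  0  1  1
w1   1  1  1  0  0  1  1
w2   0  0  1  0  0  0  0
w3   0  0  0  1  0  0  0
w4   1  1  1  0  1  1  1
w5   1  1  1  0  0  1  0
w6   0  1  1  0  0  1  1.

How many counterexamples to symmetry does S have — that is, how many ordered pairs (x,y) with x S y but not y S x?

11

Enumerating: (w0,w2), (w0,w6), (w1,w2), (w4,w0), (w4,w1), (w4,w2), (w4,w5), (w4,w6), (w5,w2), (w6,w2), (w6,w5).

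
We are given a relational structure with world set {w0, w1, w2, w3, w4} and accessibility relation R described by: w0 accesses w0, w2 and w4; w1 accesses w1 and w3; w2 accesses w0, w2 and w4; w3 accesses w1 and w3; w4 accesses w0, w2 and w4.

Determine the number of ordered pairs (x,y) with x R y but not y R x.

R is symmetric; there are no such tuples.

0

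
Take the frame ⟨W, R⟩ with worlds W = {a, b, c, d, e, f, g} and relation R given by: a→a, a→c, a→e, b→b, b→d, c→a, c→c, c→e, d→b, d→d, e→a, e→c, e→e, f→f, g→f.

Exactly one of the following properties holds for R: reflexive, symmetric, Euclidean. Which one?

Reflexive: no — g is not related to itself.
Symmetric: no — g R f but not f R g.
Euclidean: yes — any two successors of a common world are R-related.
Only Euclidean holds.

Euclidean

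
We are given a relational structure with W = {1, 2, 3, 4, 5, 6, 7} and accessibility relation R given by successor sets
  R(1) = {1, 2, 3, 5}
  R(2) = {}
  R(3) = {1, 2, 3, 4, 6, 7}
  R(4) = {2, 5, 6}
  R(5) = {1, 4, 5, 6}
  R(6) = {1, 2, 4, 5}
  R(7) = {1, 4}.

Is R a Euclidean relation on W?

Euclidean: no — 1 R 2 and 1 R 3, but not 2 R 3.

No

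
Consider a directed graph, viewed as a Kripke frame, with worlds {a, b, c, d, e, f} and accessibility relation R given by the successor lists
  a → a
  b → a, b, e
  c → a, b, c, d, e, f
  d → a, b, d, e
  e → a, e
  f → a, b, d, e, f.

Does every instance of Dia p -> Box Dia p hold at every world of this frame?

By correspondence theory, 5 is valid on a frame iff R is Euclidean.
Euclidean: no — b R a and b R e, but not a R e.

No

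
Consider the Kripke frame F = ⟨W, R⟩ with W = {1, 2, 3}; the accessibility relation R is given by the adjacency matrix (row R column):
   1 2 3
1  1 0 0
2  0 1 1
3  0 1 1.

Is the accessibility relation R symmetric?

Symmetric: yes — every pair in R has its reverse in R.

Yes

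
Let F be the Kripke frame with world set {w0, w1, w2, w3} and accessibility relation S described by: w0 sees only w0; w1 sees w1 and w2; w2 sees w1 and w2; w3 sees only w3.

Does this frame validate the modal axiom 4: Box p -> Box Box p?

By correspondence theory, 4 is valid on a frame iff S is transitive.
Transitive: yes — every two-step S-path is closed by a direct edge.

Yes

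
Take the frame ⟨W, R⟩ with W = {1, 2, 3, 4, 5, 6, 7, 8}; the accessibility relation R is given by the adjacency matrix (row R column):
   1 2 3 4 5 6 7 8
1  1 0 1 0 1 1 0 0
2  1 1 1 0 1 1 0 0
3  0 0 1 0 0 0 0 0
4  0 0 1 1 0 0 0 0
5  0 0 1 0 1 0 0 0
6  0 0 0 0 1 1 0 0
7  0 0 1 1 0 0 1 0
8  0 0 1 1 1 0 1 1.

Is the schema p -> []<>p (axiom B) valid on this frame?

No

The schema B characterises exactly the symmetric frames.
Symmetric: no — 1 R 3 but not 3 R 1.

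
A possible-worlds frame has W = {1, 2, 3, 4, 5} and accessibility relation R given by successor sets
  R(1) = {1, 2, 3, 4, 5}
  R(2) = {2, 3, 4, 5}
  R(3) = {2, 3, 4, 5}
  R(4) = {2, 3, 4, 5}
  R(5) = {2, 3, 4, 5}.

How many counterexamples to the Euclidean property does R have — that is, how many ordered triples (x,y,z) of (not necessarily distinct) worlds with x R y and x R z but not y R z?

4

Enumerating: (1,2,1), (1,3,1), (1,4,1), (1,5,1).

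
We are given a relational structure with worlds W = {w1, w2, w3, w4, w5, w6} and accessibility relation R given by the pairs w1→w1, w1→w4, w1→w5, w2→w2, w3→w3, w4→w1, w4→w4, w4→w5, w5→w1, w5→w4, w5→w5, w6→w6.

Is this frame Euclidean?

Yes

Euclidean: yes — any two successors of a common world are R-related.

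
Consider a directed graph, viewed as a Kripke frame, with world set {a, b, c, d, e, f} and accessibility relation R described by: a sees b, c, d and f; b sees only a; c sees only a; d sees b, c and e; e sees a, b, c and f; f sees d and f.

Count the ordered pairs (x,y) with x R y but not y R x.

10

Enumerating: (a,d), (a,f), (d,b), (d,c), (d,e), (e,a), (e,b), (e,c), (e,f), (f,d).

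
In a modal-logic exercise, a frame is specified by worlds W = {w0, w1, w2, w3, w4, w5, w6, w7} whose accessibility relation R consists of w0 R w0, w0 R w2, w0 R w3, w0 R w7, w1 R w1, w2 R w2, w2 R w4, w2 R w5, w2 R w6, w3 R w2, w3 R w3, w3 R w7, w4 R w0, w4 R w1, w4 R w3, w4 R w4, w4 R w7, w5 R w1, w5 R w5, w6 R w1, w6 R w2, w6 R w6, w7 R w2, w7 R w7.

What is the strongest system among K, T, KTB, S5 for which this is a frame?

T

Reflexive (axiom T): yes — every world is R-related to itself.
Symmetric (axiom B): no — w0 R w2 but not w2 R w0.
Euclidean (axiom 5): no — w0 R w2 and w0 R w3, but not w2 R w3.
So F validates K, T; KTB would additionally require R to be symmetric. The strongest is T.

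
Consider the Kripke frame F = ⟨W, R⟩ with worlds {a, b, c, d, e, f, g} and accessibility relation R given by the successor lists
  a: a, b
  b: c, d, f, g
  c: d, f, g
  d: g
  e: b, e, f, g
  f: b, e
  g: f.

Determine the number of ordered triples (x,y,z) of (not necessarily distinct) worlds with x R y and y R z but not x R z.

19

Enumerating: (a,b,c), (a,b,d), (a,b,f), (a,b,g), (b,f,b), (b,f,e), (c,f,b), (c,f,e), (d,g,f), (e,b,c), (e,b,d), (f,b,c), … and 7 more.
Total: 19.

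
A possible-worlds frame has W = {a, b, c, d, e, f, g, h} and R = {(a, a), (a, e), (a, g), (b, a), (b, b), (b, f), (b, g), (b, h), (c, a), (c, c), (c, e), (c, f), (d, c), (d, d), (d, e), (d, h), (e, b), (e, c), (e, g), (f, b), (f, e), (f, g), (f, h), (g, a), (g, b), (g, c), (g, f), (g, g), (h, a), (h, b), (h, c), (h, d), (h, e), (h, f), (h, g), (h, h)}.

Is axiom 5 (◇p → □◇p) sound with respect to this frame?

No

The schema 5 characterises exactly the Euclidean frames.
Euclidean: no — a R g and a R e, but not g R e.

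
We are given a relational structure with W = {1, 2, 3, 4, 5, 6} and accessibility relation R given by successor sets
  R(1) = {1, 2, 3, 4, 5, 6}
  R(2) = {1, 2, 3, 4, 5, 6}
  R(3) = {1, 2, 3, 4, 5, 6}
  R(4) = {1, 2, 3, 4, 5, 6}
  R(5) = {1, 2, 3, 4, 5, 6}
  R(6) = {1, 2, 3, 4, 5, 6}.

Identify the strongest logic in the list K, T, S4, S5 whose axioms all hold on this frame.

S5

Reflexive (axiom T): yes — every world is R-related to itself.
Transitive (axiom 4): yes — every two-step R-path is closed by a direct edge.
Euclidean (axiom 5): yes — any two successors of a common world are R-related.
So F validates K, T, S4, S5. The strongest is S5.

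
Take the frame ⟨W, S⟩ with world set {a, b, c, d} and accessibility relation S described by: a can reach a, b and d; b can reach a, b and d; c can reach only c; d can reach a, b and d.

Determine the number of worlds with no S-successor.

0

S is serial; there are no such worlds.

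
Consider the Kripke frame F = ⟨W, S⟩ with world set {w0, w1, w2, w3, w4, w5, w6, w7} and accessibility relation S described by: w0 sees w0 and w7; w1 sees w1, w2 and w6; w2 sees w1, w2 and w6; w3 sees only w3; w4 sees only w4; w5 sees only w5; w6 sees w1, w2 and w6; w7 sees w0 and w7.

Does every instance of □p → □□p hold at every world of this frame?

By correspondence theory, 4 is valid on a frame iff S is transitive.
Transitive: yes — every two-step S-path is closed by a direct edge.

Yes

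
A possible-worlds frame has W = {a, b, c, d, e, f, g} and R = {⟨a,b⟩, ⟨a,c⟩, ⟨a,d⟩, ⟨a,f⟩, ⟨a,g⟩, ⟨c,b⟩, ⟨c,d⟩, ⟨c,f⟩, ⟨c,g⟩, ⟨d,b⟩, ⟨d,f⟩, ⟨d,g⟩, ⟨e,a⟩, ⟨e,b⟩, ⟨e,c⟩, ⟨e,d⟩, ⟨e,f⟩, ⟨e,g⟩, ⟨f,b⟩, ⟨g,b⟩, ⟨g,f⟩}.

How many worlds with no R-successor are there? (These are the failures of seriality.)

1

Enumerating: b.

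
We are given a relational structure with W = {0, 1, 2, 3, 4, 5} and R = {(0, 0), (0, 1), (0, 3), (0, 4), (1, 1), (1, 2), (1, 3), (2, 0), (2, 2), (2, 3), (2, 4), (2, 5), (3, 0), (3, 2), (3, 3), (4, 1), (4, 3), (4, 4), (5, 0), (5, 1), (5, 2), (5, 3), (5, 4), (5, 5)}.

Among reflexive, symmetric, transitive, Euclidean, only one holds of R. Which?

Reflexive: yes — every world is R-related to itself.
Symmetric: no — 0 R 1 but not 1 R 0.
Transitive: no — 0 R 1 and 1 R 2, but not 0 R 2.
Euclidean: no — 0 R 1 and 0 R 4, but not 1 R 4.
Only reflexive holds.

reflexive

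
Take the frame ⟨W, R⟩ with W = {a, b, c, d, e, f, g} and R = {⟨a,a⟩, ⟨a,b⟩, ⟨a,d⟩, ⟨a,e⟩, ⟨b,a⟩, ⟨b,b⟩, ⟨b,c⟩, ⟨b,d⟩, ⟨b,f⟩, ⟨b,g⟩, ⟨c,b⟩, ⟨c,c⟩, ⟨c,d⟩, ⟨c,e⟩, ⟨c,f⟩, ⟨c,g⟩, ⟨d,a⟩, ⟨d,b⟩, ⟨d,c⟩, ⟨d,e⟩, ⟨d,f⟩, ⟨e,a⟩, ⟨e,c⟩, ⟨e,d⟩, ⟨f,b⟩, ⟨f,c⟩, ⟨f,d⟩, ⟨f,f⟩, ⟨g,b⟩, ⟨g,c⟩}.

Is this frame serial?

Serial: yes — every world has a successor (e.g. a R a).

Yes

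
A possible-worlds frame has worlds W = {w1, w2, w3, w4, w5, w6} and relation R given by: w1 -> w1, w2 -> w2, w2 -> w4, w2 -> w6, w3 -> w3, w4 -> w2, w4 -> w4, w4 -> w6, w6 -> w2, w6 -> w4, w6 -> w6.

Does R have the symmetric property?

Symmetric: yes — every pair in R has its reverse in R.

Yes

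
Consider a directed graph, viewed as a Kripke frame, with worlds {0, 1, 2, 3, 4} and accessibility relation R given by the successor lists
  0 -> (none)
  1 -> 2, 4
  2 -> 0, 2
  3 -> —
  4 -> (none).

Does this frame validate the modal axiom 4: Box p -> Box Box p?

No

Axiom 4 corresponds to the accessibility relation being transitive.
Transitive: no — 1 R 2 and 2 R 0, but not 1 R 0.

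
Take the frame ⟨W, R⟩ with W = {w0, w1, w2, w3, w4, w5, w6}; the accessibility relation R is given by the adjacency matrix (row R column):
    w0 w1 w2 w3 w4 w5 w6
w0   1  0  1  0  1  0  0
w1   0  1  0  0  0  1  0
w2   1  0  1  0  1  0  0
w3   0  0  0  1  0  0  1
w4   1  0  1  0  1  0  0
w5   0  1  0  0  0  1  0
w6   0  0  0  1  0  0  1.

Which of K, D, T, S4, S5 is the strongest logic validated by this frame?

S5

Serial (axiom D): yes — every world has a successor (e.g. w0 R w0).
Reflexive (axiom T): yes — every world is R-related to itself.
Transitive (axiom 4): yes — every two-step R-path is closed by a direct edge.
Euclidean (axiom 5): yes — any two successors of a common world are R-related.
So F validates K, D, T, S4, S5. The strongest is S5.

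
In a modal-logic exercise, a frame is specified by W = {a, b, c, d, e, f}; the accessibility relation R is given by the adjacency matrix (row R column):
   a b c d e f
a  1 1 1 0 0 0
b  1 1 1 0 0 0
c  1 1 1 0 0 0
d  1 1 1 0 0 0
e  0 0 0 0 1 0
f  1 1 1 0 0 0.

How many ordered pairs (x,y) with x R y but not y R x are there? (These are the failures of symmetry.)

Enumerating: (d,a), (d,b), (d,c), (f,a), (f,b), (f,c).

6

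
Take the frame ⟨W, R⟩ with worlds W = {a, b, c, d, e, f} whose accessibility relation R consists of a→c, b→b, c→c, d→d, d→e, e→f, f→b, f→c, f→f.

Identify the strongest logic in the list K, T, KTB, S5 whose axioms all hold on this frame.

Reflexive (axiom T): no — a is not related to itself.
Symmetric (axiom B): no — a R c but not c R a.
Euclidean (axiom 5): no — f R b and f R c, but not b R c.
So F validates K; T would additionally require R to be reflexive. The strongest is K.

K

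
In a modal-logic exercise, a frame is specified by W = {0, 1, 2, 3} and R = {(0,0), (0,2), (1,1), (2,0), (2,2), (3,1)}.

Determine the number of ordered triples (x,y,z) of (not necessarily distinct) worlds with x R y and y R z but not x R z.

0

R is transitive; there are no such tuples.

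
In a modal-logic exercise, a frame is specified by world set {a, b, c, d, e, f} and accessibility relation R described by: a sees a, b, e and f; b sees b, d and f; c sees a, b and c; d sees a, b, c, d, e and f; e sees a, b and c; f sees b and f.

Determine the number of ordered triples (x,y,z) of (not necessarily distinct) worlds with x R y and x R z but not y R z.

28

Enumerating: (a,b,a), (a,b,e), (a,e,e), (a,e,f), (a,f,a), (a,f,e), (b,f,d), (c,a,c), (c,b,a), (c,b,c), (d,a,c), (d,a,d), … and 16 more.
Total: 28.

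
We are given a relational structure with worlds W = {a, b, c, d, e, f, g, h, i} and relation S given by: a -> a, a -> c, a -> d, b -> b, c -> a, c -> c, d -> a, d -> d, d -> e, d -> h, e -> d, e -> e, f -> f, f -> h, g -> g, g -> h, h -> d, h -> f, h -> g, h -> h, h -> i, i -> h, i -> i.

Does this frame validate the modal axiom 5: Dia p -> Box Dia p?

By correspondence theory, 5 is valid on a frame iff S is Euclidean.
Euclidean: no — a S c and a S d, but not c S d.

No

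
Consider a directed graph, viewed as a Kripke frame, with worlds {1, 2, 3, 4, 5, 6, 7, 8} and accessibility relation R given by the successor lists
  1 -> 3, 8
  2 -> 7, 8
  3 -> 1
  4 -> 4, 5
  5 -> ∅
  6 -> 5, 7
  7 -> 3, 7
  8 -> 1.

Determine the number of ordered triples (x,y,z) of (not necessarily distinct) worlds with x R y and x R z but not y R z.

16

Enumerating: (1,3,3), (1,3,8), (1,8,3), (1,8,8), (2,7,8), (2,8,7), (2,8,8), (3,1,1), (4,5,4), (4,5,5), (6,5,5), (6,5,7), (6,7,5), (7,3,3), (7,3,7), (8,1,1).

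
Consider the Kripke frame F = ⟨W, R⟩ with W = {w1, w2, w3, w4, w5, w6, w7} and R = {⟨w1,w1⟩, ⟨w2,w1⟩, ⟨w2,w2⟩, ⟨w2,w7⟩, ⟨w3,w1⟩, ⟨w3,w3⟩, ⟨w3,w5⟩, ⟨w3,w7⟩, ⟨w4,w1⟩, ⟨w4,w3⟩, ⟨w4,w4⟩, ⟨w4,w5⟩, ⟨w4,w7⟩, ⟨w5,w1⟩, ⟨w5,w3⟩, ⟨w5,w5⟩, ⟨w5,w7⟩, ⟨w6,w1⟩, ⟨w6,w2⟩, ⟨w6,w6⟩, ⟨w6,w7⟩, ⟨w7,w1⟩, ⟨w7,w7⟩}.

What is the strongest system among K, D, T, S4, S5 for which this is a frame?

S4

Serial (axiom D): yes — every world has a successor (e.g. w1 R w1).
Reflexive (axiom T): yes — every world is R-related to itself.
Transitive (axiom 4): yes — every two-step R-path is closed by a direct edge.
Euclidean (axiom 5): no — w2 R w1 and w2 R w7, but not w1 R w7.
So F validates K, D, T, S4; S5 would additionally require R to be Euclidean. The strongest is S4.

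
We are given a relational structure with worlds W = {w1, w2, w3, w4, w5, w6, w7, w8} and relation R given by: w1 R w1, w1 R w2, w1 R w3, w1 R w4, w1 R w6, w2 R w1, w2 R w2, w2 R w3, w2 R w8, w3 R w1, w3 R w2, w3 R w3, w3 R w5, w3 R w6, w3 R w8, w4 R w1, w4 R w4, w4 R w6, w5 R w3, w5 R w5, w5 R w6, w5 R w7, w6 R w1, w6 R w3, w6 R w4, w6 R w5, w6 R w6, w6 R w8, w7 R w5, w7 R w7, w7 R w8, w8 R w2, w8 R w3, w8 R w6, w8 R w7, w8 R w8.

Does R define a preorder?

Reflexive: yes — every world is R-related to itself.
Transitive: no — w1 R w2 and w2 R w8, but not w1 R w8.
So R is not a preorder.

No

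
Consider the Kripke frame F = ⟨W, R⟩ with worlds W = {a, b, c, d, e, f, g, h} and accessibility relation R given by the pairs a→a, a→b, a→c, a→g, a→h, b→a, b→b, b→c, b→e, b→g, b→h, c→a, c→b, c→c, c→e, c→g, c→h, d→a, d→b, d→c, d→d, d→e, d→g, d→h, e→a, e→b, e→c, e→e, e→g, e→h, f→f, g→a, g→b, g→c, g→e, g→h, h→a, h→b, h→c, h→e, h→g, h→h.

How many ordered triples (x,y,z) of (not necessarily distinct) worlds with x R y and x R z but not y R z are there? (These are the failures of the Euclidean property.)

18

Enumerating: (a,g,g), (b,a,e), (b,g,g), (c,a,e), (c,g,g), (d,a,d), (d,a,e), (d,b,d), (d,c,d), (d,e,d), (d,g,d), (d,g,g), (d,h,d), (e,a,e), (e,g,g), (g,a,e), (h,a,e), (h,g,g).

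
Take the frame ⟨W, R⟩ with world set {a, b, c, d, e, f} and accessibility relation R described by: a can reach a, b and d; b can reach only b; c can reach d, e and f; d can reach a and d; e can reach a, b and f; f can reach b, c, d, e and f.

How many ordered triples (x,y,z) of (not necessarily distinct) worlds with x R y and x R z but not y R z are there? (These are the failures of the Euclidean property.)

Enumerating: (a,b,a), (a,b,d), (a,d,b), (c,d,e), (c,d,f), (c,e,d), (c,e,e), (e,a,f), (e,b,a), (e,b,f), (e,f,a), (f,b,c), … and 12 more.
Total: 24.

24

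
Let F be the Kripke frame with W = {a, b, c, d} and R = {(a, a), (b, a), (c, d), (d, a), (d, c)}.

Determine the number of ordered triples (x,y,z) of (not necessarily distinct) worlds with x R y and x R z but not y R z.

Enumerating: (c,d,d), (d,a,c), (d,c,a), (d,c,c).

4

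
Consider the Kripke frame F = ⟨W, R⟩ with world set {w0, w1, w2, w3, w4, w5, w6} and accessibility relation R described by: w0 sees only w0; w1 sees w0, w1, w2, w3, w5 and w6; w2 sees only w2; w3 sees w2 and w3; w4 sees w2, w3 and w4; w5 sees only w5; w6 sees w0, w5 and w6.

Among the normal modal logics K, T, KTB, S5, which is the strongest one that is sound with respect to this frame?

Reflexive (axiom T): yes — every world is R-related to itself.
Symmetric (axiom B): no — w1 R w0 but not w0 R w1.
Euclidean (axiom 5): no — w1 R w0 and w1 R w2, but not w0 R w2.
So F validates K, T; KTB would additionally require R to be symmetric. The strongest is T.

T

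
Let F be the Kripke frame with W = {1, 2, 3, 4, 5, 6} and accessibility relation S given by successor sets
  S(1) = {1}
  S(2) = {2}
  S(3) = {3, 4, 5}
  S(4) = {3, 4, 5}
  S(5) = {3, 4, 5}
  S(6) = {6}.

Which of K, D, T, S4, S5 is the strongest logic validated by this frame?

S5

Serial (axiom D): yes — every world has a successor (e.g. 1 S 1).
Reflexive (axiom T): yes — every world is S-related to itself.
Transitive (axiom 4): yes — every two-step S-path is closed by a direct edge.
Euclidean (axiom 5): yes — any two successors of a common world are S-related.
So F validates K, D, T, S4, S5. The strongest is S5.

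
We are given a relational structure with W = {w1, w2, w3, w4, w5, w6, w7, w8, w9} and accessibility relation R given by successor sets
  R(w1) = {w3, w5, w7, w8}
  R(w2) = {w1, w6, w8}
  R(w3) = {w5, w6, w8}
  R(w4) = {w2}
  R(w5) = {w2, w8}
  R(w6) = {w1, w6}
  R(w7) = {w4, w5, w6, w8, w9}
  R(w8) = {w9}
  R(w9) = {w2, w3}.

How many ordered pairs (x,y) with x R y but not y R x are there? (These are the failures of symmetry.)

Enumerating: (w1,w3), (w1,w5), (w1,w7), (w1,w8), (w2,w1), (w2,w6), (w2,w8), (w3,w5), (w3,w6), (w3,w8), (w4,w2), (w5,w2), … and 10 more.
Total: 22.

22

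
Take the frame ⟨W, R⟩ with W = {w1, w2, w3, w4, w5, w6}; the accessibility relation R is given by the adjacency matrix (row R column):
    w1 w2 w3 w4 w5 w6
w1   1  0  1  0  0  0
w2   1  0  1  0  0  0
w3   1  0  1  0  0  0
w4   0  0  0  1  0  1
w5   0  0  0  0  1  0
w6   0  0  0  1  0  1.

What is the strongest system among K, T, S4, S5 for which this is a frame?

Reflexive (axiom T): no — w2 is not related to itself.
Transitive (axiom 4): yes — every two-step R-path is closed by a direct edge.
Euclidean (axiom 5): yes — any two successors of a common world are R-related.
So F validates K; T would additionally require R to be reflexive. The strongest is K.

K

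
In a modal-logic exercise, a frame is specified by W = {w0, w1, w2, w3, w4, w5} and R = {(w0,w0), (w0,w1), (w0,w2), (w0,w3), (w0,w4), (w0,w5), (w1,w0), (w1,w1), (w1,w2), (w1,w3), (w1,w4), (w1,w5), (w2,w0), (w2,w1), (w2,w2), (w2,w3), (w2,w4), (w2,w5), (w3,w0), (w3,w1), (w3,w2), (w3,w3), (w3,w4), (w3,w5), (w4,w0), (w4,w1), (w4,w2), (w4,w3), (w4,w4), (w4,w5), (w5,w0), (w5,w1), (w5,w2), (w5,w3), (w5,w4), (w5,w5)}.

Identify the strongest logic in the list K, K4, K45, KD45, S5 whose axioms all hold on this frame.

S5

Transitive (axiom 4): yes — every two-step R-path is closed by a direct edge.
Euclidean (axiom 5): yes — any two successors of a common world are R-related.
Serial (axiom D): yes — every world has a successor (e.g. w0 R w0).
Reflexive (axiom T): yes — every world is R-related to itself.
So F validates K, K4, K45, KD45, S5. The strongest is S5.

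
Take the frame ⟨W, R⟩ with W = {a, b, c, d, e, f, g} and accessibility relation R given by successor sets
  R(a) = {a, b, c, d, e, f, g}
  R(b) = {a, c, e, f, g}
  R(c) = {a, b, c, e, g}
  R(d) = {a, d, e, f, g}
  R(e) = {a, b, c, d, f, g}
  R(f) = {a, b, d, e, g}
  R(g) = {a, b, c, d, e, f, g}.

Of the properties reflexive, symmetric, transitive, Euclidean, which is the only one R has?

Reflexive: no — b is not related to itself.
Symmetric: yes — every pair in R has its reverse in R.
Transitive: no — b R a and a R d, but not b R d.
Euclidean: no — a R b and a R d, but not b R d.
Only symmetric holds.

symmetric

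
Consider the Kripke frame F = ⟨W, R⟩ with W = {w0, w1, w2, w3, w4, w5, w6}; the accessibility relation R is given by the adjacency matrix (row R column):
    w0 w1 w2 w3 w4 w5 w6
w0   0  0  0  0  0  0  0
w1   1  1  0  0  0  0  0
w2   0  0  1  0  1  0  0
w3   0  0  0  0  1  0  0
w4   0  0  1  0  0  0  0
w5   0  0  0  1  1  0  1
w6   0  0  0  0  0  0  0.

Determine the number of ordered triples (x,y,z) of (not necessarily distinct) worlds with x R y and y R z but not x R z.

Enumerating: (w3,w4,w2), (w4,w2,w4), (w5,w4,w2).

3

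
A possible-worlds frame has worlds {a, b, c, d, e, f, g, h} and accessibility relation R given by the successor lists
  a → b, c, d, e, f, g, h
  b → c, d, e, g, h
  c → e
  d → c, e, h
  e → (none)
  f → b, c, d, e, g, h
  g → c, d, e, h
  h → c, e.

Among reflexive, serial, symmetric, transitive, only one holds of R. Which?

transitive

Reflexive: no — a is not related to itself.
Serial: no — e has no R-successor.
Symmetric: no — a R b but not b R a.
Transitive: yes — every two-step R-path is closed by a direct edge.
Only transitive holds.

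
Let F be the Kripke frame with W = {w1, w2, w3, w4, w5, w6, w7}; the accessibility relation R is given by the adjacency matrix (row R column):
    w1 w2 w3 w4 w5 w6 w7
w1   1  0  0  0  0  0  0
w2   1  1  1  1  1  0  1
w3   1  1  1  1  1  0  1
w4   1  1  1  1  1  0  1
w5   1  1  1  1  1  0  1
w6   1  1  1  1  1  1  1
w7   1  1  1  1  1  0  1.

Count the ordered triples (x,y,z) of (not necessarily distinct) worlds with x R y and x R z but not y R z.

Enumerating: (w2,w1,w2), (w2,w1,w3), (w2,w1,w4), (w2,w1,w5), (w2,w1,w7), (w3,w1,w2), (w3,w1,w3), (w3,w1,w4), (w3,w1,w5), (w3,w1,w7), (w4,w1,w2), (w4,w1,w3), … and 24 more.
Total: 36.

36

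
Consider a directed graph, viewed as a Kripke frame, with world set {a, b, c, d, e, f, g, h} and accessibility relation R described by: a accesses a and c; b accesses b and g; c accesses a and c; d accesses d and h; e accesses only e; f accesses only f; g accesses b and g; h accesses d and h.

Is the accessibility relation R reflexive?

Yes

Reflexive: yes — every world is R-related to itself.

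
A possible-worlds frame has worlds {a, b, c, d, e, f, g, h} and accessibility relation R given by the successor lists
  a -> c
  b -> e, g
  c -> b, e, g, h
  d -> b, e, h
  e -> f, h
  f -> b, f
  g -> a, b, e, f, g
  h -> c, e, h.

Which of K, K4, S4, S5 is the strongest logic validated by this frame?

K

Transitive (axiom 4): no — a R c and c R b, but not a R b.
Reflexive (axiom T): no — a is not related to itself.
Euclidean (axiom 5): no — b R e and b R g, but not e R g.
So F validates K; K4 would additionally require R to be transitive. The strongest is K.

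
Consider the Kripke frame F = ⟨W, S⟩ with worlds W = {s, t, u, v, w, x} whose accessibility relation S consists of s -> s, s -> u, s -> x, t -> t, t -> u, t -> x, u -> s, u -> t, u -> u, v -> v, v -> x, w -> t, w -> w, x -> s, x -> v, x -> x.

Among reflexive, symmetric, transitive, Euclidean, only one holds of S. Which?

reflexive

Reflexive: yes — every world is S-related to itself.
Symmetric: no — t S x but not x S t.
Transitive: no — s S u and u S t, but not s S t.
Euclidean: no — s S u and s S x, but not u S x.
Only reflexive holds.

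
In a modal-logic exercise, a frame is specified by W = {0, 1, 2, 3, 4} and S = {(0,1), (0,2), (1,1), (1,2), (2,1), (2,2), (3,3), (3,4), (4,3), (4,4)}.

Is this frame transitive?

Transitive: yes — every two-step S-path is closed by a direct edge.

Yes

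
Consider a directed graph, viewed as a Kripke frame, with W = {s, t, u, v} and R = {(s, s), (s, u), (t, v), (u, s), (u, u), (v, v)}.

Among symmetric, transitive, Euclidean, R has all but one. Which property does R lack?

Symmetric: no — t R v but not v R t.
Transitive: yes — every two-step R-path is closed by a direct edge.
Euclidean: yes — any two successors of a common world are R-related.
Only symmetric fails.

symmetric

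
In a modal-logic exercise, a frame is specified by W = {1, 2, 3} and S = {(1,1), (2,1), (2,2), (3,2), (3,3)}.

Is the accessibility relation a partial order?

Reflexive: yes — every world is S-related to itself.
Transitive: no — 3 S 2 and 2 S 1, but not 3 S 1.
Antisymmetric: yes — no distinct pair is related both ways.
So S is not a partial order.

No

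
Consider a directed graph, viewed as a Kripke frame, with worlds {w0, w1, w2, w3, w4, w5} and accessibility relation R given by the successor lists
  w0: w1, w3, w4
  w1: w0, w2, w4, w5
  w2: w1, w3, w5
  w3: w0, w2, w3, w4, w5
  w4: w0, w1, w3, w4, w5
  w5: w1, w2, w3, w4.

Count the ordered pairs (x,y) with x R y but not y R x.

0

R is symmetric; there are no such tuples.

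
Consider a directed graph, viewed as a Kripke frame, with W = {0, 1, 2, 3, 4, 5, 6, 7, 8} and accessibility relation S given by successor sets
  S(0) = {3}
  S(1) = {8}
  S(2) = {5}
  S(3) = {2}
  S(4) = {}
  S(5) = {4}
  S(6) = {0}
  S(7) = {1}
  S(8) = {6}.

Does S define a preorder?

No

Reflexive: no — 0 is not related to itself.
Transitive: no — 0 S 3 and 3 S 2, but not 0 S 2.
So S is not a preorder.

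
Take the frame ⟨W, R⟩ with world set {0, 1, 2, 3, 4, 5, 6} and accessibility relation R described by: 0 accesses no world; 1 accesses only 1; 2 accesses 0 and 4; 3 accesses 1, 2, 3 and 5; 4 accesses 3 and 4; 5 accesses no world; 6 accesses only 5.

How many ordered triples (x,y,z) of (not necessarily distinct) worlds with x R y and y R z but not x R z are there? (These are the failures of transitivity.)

6

Enumerating: (2,4,3), (3,2,0), (3,2,4), (4,3,1), (4,3,2), (4,3,5).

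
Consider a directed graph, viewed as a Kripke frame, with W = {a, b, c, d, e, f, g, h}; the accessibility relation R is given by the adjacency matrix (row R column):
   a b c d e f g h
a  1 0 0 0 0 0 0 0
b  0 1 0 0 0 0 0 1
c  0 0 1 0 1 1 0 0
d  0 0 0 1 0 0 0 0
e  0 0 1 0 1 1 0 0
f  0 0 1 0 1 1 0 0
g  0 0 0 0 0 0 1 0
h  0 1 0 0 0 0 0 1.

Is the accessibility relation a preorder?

Reflexive: yes — every world is R-related to itself.
Transitive: yes — every two-step R-path is closed by a direct edge.
So R is a preorder.

Yes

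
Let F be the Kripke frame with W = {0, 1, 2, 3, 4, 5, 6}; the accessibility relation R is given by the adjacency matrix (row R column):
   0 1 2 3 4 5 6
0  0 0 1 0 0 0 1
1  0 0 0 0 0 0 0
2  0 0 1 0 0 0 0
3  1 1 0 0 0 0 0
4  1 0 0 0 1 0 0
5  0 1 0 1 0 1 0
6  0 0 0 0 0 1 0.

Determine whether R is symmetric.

Symmetric: no — 0 R 2 but not 2 R 0.

No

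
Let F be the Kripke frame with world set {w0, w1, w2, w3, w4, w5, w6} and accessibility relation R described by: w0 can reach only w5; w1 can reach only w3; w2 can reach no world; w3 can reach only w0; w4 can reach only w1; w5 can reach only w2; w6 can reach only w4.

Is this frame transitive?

Transitive: no — w0 R w5 and w5 R w2, but not w0 R w2.

No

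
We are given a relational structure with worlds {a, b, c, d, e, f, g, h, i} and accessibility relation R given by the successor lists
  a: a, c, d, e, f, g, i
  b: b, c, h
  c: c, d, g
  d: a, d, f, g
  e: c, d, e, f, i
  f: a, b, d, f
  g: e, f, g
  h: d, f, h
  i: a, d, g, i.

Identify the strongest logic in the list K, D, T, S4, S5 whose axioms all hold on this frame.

Serial (axiom D): yes — every world has a successor (e.g. a R a).
Reflexive (axiom T): yes — every world is R-related to itself.
Transitive (axiom 4): no — a R f and f R b, but not a R b.
Euclidean (axiom 5): no — a R c and a R e, but not c R e.
So F validates K, D, T; S4 would additionally require R to be transitive. The strongest is T.

T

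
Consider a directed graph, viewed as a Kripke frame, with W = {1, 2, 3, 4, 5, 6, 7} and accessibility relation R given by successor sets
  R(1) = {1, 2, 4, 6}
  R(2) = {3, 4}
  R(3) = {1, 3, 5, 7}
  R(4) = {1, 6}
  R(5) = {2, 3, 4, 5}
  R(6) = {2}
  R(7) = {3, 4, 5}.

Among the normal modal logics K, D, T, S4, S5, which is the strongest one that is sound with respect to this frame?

Serial (axiom D): yes — every world has a successor (e.g. 1 R 1).
Reflexive (axiom T): no — 2 is not related to itself.
Transitive (axiom 4): no — 1 R 2 and 2 R 3, but not 1 R 3.
Euclidean (axiom 5): no — 1 R 2 and 1 R 6, but not 2 R 6.
So F validates K, D; T would additionally require R to be reflexive. The strongest is D.

D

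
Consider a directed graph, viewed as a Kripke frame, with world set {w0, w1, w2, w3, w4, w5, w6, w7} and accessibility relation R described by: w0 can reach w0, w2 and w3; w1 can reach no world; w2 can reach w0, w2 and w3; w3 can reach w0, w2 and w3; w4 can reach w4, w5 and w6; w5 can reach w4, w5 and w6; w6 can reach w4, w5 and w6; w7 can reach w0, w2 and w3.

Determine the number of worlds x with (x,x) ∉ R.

2

Enumerating: w1, w7.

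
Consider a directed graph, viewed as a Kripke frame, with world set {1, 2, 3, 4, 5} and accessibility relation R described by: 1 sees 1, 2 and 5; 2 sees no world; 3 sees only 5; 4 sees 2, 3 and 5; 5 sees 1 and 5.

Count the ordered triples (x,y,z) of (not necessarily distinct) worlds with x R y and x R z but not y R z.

11

Enumerating: (1,2,1), (1,2,2), (1,2,5), (1,5,2), (4,2,2), (4,2,3), (4,2,5), (4,3,2), (4,3,3), (4,5,2), (4,5,3).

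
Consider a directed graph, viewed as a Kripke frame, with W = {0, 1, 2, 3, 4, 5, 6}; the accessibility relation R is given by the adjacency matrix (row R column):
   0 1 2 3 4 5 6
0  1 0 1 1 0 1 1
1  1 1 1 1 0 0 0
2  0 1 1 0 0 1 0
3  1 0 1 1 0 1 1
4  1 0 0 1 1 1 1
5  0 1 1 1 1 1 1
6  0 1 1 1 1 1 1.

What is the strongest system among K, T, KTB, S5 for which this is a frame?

T

Reflexive (axiom T): yes — every world is R-related to itself.
Symmetric (axiom B): no — 0 R 2 but not 2 R 0.
Euclidean (axiom 5): no — 0 R 2 and 0 R 3, but not 2 R 3.
So F validates K, T; KTB would additionally require R to be symmetric. The strongest is T.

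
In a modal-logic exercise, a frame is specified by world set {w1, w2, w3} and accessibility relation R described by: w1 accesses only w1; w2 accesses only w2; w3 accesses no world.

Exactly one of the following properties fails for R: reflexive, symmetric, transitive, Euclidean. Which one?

reflexive

Reflexive: no — w3 is not related to itself.
Symmetric: yes — every pair in R has its reverse in R.
Transitive: yes — every two-step R-path is closed by a direct edge.
Euclidean: yes — any two successors of a common world are R-related.
Only reflexive fails.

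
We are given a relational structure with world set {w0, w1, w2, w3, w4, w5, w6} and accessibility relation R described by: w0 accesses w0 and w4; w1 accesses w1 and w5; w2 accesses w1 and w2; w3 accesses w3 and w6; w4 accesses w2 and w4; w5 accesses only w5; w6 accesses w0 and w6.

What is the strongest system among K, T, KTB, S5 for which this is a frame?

T

Reflexive (axiom T): yes — every world is R-related to itself.
Symmetric (axiom B): no — w0 R w4 but not w4 R w0.
Euclidean (axiom 5): no — w0 R w4 and w0 R w0, but not w4 R w0.
So F validates K, T; KTB would additionally require R to be symmetric. The strongest is T.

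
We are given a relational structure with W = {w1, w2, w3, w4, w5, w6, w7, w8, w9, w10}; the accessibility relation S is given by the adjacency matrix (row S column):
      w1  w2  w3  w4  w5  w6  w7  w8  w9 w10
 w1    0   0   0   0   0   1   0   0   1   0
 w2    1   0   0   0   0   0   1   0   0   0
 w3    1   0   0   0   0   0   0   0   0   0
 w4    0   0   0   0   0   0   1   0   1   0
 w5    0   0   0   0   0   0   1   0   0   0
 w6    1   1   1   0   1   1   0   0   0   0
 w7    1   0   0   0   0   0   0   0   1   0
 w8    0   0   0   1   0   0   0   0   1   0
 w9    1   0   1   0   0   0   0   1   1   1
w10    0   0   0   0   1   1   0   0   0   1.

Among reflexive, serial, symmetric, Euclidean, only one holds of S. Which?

Reflexive: no — w1 is not related to itself.
Serial: yes — every world has a successor (e.g. w1 S w6).
Symmetric: no — w10 S w5 but not w5 S w10.
Euclidean: no — w1 S w6 and w1 S w9, but not w6 S w9.
Only serial holds.

serial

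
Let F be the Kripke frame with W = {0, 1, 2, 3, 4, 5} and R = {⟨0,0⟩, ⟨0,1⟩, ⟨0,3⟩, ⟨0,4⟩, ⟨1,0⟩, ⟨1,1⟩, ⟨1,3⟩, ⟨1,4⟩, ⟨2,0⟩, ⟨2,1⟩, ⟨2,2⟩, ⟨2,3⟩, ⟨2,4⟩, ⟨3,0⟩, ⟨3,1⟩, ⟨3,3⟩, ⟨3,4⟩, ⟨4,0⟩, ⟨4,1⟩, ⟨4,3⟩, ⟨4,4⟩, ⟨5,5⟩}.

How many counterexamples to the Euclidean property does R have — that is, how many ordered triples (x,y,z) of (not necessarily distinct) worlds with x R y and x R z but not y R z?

4

Enumerating: (2,0,2), (2,1,2), (2,3,2), (2,4,2).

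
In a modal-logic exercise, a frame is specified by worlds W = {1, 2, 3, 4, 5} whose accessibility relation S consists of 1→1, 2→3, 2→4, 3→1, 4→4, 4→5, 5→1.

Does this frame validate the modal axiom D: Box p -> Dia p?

The schema D characterises exactly the serial frames.
Serial: yes — every world has a successor (e.g. 1 S 1).

Yes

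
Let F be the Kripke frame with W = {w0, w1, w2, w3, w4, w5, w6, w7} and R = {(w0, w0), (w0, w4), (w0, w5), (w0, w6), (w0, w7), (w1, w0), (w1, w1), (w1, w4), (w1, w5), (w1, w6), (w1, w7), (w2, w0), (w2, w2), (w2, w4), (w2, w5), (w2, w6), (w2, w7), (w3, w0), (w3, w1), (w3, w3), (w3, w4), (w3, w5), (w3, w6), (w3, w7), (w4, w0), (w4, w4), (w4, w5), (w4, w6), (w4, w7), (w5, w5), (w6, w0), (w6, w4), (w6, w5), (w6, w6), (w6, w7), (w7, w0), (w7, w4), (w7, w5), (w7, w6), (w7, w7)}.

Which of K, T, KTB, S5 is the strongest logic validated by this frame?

Reflexive (axiom T): yes — every world is R-related to itself.
Symmetric (axiom B): no — w0 R w5 but not w5 R w0.
Euclidean (axiom 5): no — w0 R w5 and w0 R w4, but not w5 R w4.
So F validates K, T; KTB would additionally require R to be symmetric. The strongest is T.

T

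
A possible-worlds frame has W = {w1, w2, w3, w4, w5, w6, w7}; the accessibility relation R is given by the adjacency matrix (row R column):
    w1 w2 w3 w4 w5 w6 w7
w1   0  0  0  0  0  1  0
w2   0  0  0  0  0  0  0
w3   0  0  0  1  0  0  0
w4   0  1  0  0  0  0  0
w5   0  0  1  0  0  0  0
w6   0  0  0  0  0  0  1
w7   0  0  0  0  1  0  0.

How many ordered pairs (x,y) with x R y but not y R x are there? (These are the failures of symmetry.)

6

Enumerating: (w1,w6), (w3,w4), (w4,w2), (w5,w3), (w6,w7), (w7,w5).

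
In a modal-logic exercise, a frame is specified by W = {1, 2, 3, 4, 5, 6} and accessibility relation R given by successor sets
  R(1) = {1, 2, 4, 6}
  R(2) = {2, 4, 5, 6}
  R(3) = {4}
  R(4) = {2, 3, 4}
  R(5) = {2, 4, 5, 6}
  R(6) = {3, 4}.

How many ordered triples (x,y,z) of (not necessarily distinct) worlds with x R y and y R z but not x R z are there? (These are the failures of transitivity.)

Enumerating: (1,2,5), (1,4,3), (1,6,3), (2,4,3), (2,6,3), (3,4,2), (3,4,3), (4,2,5), (4,2,6), (5,4,3), (5,6,3), (6,4,2).

12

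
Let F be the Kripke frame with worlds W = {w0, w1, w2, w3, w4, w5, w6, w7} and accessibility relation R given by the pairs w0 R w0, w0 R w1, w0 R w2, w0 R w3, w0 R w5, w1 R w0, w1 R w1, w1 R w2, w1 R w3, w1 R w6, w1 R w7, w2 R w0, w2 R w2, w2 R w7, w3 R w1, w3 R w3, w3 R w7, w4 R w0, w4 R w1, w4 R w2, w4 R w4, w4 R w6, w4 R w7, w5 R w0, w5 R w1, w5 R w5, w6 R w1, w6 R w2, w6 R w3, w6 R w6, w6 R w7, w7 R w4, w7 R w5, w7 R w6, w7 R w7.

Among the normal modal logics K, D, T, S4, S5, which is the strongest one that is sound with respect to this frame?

T

Serial (axiom D): yes — every world has a successor (e.g. w0 R w0).
Reflexive (axiom T): yes — every world is R-related to itself.
Transitive (axiom 4): no — w0 R w1 and w1 R w6, but not w0 R w6.
Euclidean (axiom 5): no — w0 R w1 and w0 R w5, but not w1 R w5.
So F validates K, D, T; S4 would additionally require R to be transitive. The strongest is T.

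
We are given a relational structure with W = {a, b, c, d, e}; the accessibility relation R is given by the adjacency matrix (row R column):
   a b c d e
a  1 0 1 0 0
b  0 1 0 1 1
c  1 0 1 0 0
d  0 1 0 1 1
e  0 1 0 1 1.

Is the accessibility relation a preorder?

Yes

Reflexive: yes — every world is R-related to itself.
Transitive: yes — every two-step R-path is closed by a direct edge.
So R is a preorder.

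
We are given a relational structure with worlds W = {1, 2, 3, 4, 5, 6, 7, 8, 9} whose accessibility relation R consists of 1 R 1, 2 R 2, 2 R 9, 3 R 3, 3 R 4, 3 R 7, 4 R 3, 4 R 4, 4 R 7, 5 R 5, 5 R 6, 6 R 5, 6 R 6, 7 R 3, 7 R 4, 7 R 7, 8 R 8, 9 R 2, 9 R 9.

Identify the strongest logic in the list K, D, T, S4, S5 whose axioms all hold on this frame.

S5

Serial (axiom D): yes — every world has a successor (e.g. 1 R 1).
Reflexive (axiom T): yes — every world is R-related to itself.
Transitive (axiom 4): yes — every two-step R-path is closed by a direct edge.
Euclidean (axiom 5): yes — any two successors of a common world are R-related.
So F validates K, D, T, S4, S5. The strongest is S5.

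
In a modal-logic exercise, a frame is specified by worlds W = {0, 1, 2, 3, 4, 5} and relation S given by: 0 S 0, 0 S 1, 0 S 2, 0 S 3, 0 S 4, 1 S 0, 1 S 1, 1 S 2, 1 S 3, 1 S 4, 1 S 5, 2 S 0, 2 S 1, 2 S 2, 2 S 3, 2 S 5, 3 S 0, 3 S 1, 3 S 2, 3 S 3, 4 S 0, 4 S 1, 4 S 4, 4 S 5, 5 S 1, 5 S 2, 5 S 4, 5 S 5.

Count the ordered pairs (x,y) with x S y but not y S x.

S is symmetric; there are no such tuples.

0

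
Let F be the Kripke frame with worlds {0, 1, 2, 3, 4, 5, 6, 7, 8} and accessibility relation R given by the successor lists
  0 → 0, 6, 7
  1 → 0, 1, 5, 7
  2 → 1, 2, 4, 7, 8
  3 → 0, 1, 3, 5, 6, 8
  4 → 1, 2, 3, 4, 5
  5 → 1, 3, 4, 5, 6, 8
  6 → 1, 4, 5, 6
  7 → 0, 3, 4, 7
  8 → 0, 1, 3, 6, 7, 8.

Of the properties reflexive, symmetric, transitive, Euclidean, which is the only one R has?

reflexive

Reflexive: yes — every world is R-related to itself.
Symmetric: no — 0 R 6 but not 6 R 0.
Transitive: no — 0 R 6 and 6 R 1, but not 0 R 1.
Euclidean: no — 0 R 6 and 0 R 7, but not 6 R 7.
Only reflexive holds.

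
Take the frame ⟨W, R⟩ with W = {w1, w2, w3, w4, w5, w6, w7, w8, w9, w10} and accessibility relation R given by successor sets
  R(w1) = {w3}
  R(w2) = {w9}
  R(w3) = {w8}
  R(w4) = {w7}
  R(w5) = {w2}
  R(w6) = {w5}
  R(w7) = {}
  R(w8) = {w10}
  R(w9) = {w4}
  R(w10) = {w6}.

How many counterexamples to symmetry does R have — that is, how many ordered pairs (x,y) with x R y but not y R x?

Enumerating: (w1,w3), (w10,w6), (w2,w9), (w3,w8), (w4,w7), (w5,w2), (w6,w5), (w8,w10), (w9,w4).

9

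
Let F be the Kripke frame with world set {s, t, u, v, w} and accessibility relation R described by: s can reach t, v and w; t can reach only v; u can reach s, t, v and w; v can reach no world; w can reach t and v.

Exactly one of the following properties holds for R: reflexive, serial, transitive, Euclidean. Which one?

transitive

Reflexive: no — s is not related to itself.
Serial: no — v has no R-successor.
Transitive: yes — every two-step R-path is closed by a direct edge.
Euclidean: no — s R t and s R w, but not t R w.
Only transitive holds.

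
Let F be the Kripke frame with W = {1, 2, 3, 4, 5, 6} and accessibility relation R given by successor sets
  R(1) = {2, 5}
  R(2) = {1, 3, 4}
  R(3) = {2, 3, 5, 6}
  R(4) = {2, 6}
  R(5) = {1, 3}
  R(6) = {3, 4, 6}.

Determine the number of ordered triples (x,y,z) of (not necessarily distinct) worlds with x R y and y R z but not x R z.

Enumerating: (1,2,1), (1,2,3), (1,2,4), (1,5,1), (1,5,3), (2,1,2), (2,1,5), (2,3,2), (2,3,5), (2,3,6), (2,4,2), (2,4,6), … and 17 more.
Total: 29.

29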